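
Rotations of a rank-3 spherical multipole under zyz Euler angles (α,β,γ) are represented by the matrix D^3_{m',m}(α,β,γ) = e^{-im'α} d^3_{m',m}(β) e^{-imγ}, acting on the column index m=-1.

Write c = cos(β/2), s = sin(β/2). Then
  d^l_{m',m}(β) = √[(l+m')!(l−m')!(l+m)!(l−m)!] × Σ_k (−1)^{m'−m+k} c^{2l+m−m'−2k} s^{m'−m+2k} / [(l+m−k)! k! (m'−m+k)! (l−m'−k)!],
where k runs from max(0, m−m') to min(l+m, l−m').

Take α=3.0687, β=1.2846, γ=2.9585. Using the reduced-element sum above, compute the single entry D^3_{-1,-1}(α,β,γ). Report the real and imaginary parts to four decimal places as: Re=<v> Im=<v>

Re=-0.4075 Im=0.1066

Split into d^3_{-1,-1}(β=1.2846) × two z-phases.
Half-angle: c=0.800720, s=0.599039. N=√(2·24·2·24)=48.000000
The bounds max(0,m−m')=0 and min(l+m,l−m')=2 give 3 terms
  k=0: (−1)^0·48.0000/(48)·0.8007^6·0.5990^0 = +0.263563
  k=1: (−1)^1·48.0000/(6)·0.8007^4·0.5990^2 = -1.180110
  k=2: (−1)^2·48.0000/(8)·0.8007^2·0.5990^4 = +0.495373
d^3_{-1,-1}(1.2846) = +0.263563 -1.180110 +0.495373 = -0.421175
Attach z-rotation phases: D = e^{-i(-1)(3.0687)}·(-0.421175)·e^{-i(-1)(2.9585)} = -0.407450+0.106641i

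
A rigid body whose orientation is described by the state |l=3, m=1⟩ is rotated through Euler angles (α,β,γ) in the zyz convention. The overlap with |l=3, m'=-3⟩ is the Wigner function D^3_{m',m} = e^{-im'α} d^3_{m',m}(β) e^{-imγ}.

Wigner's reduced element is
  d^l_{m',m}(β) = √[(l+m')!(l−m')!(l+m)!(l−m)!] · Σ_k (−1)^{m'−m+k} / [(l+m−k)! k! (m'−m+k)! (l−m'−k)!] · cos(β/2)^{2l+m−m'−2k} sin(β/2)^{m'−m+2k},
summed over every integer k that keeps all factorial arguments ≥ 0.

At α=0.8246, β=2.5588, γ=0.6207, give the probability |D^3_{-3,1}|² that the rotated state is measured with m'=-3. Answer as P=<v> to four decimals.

P=0.0724

D^3_{-3,1}(0.8246,2.5588,0.6207) = e^{-i·-3·0.8246}·d^3_{-3,1}(2.5588)·e^{-i·1·0.6207}. Compute d first:
With c≡cos(β/2)=0.287290 and s≡sin(β/2)=0.957844, N=[1·720·24·2]^{1/2}=185.903201
k: max(0,(1)−(-3))=4 … min(3+(1),3−(-3))=4
  k=4: (−1)^0·185.9032/(48)·0.2873^2·0.9578^4 = +0.269070
d^3_{-3,1}(2.5588) = +0.269070
|D^3_{-3,1}|² = |d^3_{-3,1}(β)|² = (+0.269070)² = 0.072399 (the z-rotation phases have unit modulus)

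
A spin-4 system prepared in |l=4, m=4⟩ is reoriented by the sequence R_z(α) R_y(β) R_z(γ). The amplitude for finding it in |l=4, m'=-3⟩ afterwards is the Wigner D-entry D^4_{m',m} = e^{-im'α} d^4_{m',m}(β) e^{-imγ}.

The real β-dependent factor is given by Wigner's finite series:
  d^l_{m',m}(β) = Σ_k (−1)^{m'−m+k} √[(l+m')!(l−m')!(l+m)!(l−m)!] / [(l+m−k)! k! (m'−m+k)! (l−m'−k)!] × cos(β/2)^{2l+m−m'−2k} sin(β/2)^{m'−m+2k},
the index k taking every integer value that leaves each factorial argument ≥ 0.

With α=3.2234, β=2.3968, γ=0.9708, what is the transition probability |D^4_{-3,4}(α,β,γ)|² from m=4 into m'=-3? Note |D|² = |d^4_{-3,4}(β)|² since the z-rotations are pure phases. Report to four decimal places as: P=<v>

P=0.3919

First d^4_{-3,4}(β=2.3968), then the phase factors e^{-i(-3)α} and e^{-i(4)γ}:
Half-angle: c=0.363849, s=0.931458. N=√(1·5040·40320·1)=14255.272709
k∈{7} keeps every argument non-negative
  k=7: (−1)^0·14255.2727/(5040)·0.3638^1·0.9315^7 = +0.626050
d^4_{-3,4}(2.3968) = +0.626050
|D^4_{-3,4}|² = |d^4_{-3,4}(β)|² = (+0.626050)² = 0.391939 (the z-rotation phases have unit modulus)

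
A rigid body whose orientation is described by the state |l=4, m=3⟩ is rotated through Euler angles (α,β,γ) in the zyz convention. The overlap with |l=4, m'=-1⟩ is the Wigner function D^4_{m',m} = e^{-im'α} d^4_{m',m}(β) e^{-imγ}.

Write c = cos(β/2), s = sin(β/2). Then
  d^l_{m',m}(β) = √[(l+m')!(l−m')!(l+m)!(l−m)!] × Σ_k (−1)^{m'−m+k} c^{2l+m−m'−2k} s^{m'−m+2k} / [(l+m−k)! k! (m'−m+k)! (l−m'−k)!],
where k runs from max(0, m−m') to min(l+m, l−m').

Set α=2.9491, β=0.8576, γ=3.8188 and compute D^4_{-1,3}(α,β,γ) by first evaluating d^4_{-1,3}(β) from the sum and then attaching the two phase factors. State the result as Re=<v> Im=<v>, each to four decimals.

Re=-0.1438 Im=-0.1878

D^4_{-1,3}(2.9491,0.8576,3.8188) = e^{-i·-1·2.9491}·d^4_{-1,3}(0.8576)·e^{-i·3·3.8188}. Compute d first:
Half-angle: c=0.909465, s=0.415780. N=√(6·120·5040·1)=1904.940944
k: max(0,(3)−(-1))=4 … min(4+(3),4−(-1))=5
  k=4: (−1)^0·1904.9409/(144)·0.9095^4·0.4158^4 = +0.270469
  k=5: (−1)^1·1904.9409/(240)·0.9095^2·0.4158^6 = -0.033917
d^4_{-1,3}(0.8576) = +0.270469 -0.033917 = +0.236551
Phases: e^{-i·(-1)·2.9491}=-0.981530+0.191306i, e^{-i·(3)·3.8188}=+0.444688+0.895686i ⇒ D=-0.143782-0.187839i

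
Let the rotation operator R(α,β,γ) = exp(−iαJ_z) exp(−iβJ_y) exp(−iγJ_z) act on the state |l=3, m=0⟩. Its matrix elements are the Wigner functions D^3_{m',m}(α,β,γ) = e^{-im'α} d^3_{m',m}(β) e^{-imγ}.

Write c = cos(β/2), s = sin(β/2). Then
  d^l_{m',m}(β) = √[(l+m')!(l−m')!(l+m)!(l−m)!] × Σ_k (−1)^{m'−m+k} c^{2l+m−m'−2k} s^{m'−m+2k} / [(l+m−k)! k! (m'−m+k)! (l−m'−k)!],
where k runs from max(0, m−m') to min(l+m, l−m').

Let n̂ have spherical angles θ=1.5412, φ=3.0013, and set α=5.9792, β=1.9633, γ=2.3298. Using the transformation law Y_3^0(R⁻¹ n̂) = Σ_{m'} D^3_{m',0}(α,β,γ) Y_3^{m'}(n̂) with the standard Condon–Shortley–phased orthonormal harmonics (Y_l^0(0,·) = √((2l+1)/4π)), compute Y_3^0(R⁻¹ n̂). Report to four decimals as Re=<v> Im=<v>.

Re=-0.4321 Im=0.0000

Need the full column D^3_{m',0} for m'=−3..3 at α=5.9792, β=1.9633, γ=2.3298.
cos(β/2)=0.555651, sin(β/2)=0.831415
d^3_{-3,0}: single k=3 term ⇒ +0.440937;  D = +0.269942-0.348650i
d^3_{-2,0}: k∈[2..3] ⇒ +0.360916 -0.808049 = -0.447133;  D = -0.367010+0.255403i
d^3_{-1,0}: k∈[1..3] ⇒ +0.152553 -1.024645 +0.764686 = -0.107406;  D = -0.102481+0.032149i
d^3_{0,0}: k∈[0..3] ⇒ +0.029432 -0.593046 +1.327760 -0.330300 = +0.433846;  D = +0.433846+0.000000i
d^3_{1,0}: k∈[0..2] ⇒ -0.152553 +1.024645 -0.764686 = +0.107406;  D = +0.102481+0.032149i
d^3_{2,0}: k∈[0..1] ⇒ +0.360916 -0.808049 = -0.447133;  D = -0.367010-0.255403i
d^3_{3,0}: single k=0 term ⇒ -0.440937;  D = -0.269942-0.348650i
Y_3^{m'}(θ=1.5412,φ=3.0013) and Σ D·Y over m':
  (+0.2699-0.3487i)·(-0.3803-0.1702i)  (-0.3670+0.2554i)·(+0.0290+0.0084i)  (-0.1025+0.0321i)·(+0.3185+0.0450i)  (+0.4338+0.0000i)·(-0.0331+0.0000i)  (+0.1025+0.0321i)·(-0.3185+0.0450i)  (-0.3670-0.2554i)·(+0.0290-0.0084i)  (-0.2699-0.3487i)·(+0.3803-0.1702i)
Y_3^0(R⁻¹ n̂) = -0.432134+0.000000i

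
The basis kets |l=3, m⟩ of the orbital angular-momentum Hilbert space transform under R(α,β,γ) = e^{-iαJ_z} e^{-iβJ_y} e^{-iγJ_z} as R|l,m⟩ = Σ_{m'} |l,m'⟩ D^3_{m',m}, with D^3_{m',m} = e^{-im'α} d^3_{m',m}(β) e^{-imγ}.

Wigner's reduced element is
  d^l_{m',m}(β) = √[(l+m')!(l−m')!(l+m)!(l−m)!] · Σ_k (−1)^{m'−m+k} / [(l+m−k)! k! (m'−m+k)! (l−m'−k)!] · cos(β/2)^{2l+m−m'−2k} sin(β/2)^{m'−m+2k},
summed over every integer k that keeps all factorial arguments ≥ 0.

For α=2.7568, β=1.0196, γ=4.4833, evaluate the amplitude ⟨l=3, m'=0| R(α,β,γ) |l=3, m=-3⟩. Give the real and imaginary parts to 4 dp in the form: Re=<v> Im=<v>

Re=-0.2193 Im=-0.2672

D^3_{0,-3}(2.7568,1.0196,4.4833) = e^{-i·0·2.7568}·d^3_{0,-3}(1.0196)·e^{-i·-3·4.4833}. Compute d first:
Half-angle: c=0.872842, s=0.488003. N=√(6·6·1·720)=160.996894
The bounds max(0,m−m')=0 and min(l+m,l−m')=0 give 1 term
  k=0: (−1)^3·160.9969/(36)·0.8728^3·0.4880^3 = -0.345612
d^3_{0,-3}(1.0196) = -0.345612
Attach z-rotation phases: D = e^{-i(0)(2.7568)}·(-0.345612)·e^{-i(-3)(4.4833)} = -0.219266-0.267152i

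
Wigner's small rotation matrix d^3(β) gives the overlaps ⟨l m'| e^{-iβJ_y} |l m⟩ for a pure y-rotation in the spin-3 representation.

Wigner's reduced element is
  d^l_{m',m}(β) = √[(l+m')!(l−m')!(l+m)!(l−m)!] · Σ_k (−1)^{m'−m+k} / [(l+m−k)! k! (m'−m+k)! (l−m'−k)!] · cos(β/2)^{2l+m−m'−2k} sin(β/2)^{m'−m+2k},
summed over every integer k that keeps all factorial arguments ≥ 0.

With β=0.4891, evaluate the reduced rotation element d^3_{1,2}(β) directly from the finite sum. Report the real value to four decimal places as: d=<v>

d=0.5763

d^3_{1,2}(β=0.4891) via Wigner's sum:
c=cos(0.4891/2)=0.970246, s=sin(0.4891/2)=0.242120; N=√[24·2·120·1]=75.894664
k∈{1,2} keeps every argument non-negative
  k=1: (−1)^0·75.8947/(24)·0.9702^5·0.2421^1 = +0.658325
  k=2: (−1)^1·75.8947/(12)·0.9702^3·0.2421^3 = -0.081991
d^3_{1,2}(0.4891) = +0.658325 -0.081991 = +0.576334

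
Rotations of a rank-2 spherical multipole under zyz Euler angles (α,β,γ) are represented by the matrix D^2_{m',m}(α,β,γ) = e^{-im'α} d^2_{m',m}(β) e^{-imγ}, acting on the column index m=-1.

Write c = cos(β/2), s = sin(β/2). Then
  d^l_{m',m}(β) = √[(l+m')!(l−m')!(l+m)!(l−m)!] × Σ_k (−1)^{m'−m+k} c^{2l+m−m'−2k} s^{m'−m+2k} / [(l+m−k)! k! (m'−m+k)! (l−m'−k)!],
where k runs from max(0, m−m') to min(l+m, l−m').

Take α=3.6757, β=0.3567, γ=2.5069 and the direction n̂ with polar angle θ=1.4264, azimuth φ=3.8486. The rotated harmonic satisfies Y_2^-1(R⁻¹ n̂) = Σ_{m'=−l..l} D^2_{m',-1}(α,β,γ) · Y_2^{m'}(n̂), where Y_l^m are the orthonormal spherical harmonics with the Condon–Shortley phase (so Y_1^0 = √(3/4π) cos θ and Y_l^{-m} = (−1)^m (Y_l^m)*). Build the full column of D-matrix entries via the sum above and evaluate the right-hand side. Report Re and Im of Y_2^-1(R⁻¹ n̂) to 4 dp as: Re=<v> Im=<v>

Re=-0.2181 Im=0.2382

Need the full column D^2_{m',-1} for m'=−2..2 at α=3.6757, β=0.3567, γ=2.5069.
cos(β/2)=0.984138, sin(β/2)=0.177406
d^2_{-2,-1}: single k=1 term ⇒ +0.338194;  D = -0.306908-0.142065i
d^2_{-1,-1}: k∈[0..1] ⇒ +0.938045 -0.091447 = +0.846598;  D = +0.842319-0.085012i
d^2_{0,-1}: k∈[0..1] ⇒ -0.414201 +0.013460 = -0.400742;  D = +0.322699-0.237612i
d^2_{1,-1}: k∈[0..1] ⇒ +0.091447 -0.000991 = +0.090456;  D = +0.035392-0.083245i
d^2_{2,-1}: single k=0 term ⇒ -0.010990;  D = -0.001448-0.010894i
Y_2^{m'}(θ=1.4264,φ=3.8486) and Σ D·Y over m':
  (-0.3069-0.1421i)·(+0.0591-0.3736i)  (+0.8423-0.0850i)·(-0.0836+0.0715i)  (+0.3227-0.2376i)·(-0.2958+0.0000i)  (+0.0354-0.0832i)·(+0.0836+0.0715i)  (-0.0014-0.0109i)·(+0.0591+0.3736i)
Y_2^-1(R⁻¹ n̂) = -0.218146+0.238249i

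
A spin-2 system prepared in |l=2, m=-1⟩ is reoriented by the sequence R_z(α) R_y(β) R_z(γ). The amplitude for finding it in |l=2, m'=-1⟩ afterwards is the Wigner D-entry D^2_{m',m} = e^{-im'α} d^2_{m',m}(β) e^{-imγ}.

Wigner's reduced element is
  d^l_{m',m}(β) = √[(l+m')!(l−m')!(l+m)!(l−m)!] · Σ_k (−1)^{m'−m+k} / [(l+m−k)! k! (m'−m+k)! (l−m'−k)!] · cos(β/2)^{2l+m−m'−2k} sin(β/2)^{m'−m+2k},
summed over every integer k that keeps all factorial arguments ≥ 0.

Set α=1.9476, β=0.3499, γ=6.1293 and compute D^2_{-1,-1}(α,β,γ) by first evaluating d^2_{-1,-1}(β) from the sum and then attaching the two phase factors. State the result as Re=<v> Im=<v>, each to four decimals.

Re=-0.1884 Im=0.8311

First d^2_{-1,-1}(β=0.3499), then the phase factors e^{-i(-1)α} and e^{-i(-1)γ}:
c=cos(0.3499/2)=0.984735, s=sin(0.3499/2)=0.174059; N=√[1·6·1·6]=6.000000
Admissible k: 0..1 (factorial args all ≥0)
  k=0: (−1)^0·6.0000/(6)·0.9847^4·0.1741^0 = +0.940325
  k=1: (−1)^1·6.0000/(2)·0.9847^2·0.1741^2 = -0.088136
d^2_{-1,-1}(0.3499) = +0.940325 -0.088136 = +0.852189
D = (-0.367950+0.929845i)·(+0.852189)·(+0.988183-0.153279i) = -0.188399+0.831103i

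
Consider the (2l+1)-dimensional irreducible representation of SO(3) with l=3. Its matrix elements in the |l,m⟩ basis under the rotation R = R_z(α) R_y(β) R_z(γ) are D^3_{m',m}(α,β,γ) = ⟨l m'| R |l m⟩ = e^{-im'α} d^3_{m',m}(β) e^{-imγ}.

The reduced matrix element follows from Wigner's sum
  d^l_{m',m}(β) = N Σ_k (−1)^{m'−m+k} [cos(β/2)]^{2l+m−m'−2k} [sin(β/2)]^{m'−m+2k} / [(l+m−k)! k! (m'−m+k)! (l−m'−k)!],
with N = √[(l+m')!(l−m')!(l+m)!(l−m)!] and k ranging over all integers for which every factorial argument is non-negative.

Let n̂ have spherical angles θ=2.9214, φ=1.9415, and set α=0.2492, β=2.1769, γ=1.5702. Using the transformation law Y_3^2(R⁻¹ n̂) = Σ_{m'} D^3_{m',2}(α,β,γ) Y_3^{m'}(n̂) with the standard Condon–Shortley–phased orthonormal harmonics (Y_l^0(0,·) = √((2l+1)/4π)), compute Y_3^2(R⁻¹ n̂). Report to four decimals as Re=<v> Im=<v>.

Re=-0.3386 Im=-0.1938

Need the full column D^3_{m',2} for m'=−3..3 at α=0.2492, β=2.1769, γ=1.5702.
cos(β/2)=0.463859, sin(β/2)=0.885909
d^3_{-3,2}: single k=5 term ⇒ +0.620022;  D = -0.454173-0.422083i
d^3_{-2,2}: k∈[4..5] ⇒ +0.662672 -0.483431 = +0.179241;  D = -0.157334-0.085869i
d^3_{-1,2}: k∈[3..4] ⇒ +0.438890 -0.800445 = -0.361555;  D = +0.350280+0.089588i
d^3_{0,2}: k∈[2..3] ⇒ +0.199014 -0.725921 = -0.526907;  D = +0.526907+0.000628i
d^3_{1,2}: k∈[1..2] ⇒ +0.060162 -0.438890 = -0.378728;  D = +0.367140-0.092967i
d^3_{2,2}: k∈[0..1] ⇒ +0.009961 -0.181674 = -0.171713;  D = +0.150921-0.081902i
d^3_{3,2}: single k=0 term ⇒ -0.046601;  D = +0.034211-0.031642i
Y_3^{m'}(θ=2.9214,φ=1.9415) and Σ D·Y over m':
  (-0.4542-0.4221i)·(+0.0039+0.0019i)  (-0.1573-0.0859i)·(+0.0351-0.0321i)  (+0.3503+0.0896i)·(-0.0962-0.2475i)  (+0.5269+0.0006i)·(-0.6415+0.0000i)  (+0.3671-0.0930i)·(+0.0962-0.2475i)  (+0.1509-0.0819i)·(+0.0351+0.0321i)  (+0.0342-0.0316i)·(-0.0039+0.0019i)
Y_3^2(R⁻¹ n̂) = -0.338591-0.193823i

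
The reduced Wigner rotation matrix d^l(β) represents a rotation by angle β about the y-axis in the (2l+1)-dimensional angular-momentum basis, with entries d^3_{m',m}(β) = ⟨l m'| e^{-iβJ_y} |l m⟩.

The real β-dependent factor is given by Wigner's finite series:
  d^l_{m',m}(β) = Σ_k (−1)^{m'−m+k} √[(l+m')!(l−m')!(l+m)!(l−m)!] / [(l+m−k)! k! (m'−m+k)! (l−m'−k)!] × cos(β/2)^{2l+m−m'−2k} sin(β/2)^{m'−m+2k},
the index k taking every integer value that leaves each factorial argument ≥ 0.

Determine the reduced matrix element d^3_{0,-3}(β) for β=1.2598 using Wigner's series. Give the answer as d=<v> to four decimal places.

d=-0.4824

d^3_{0,-3}(β=1.2598) via Wigner's sum:
c=cos(1.2598/2)=0.808086, s=sin(1.2598/2)=0.589064; N=√[6·6·1·720]=160.996894
The bounds max(0,m−m')=0 and min(l+m,l−m')=0 give 1 term
  k=0: (−1)^3·160.9969/(36)·0.8081^3·0.5891^3 = -0.482365
d^3_{0,-3}(1.2598) = -0.482365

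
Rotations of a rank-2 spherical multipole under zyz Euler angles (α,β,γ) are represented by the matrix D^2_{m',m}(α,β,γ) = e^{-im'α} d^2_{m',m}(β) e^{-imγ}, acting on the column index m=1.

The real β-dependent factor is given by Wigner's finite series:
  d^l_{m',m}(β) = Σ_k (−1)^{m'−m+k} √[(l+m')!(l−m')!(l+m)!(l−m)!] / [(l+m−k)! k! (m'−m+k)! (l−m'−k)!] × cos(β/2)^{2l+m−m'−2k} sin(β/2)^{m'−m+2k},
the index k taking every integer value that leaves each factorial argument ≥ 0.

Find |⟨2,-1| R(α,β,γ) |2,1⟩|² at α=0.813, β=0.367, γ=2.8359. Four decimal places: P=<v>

Split into d^2_{-1,1}(β=0.367) × two z-phases.
With c≡cos(β/2)=0.983211 and s≡sin(β/2)=0.182472, N=[1·6·6·1]^{1/2}=6.000000
Admissible k: 2..3 (factorial args all ≥0)
  k=2: (−1)^0·6.0000/(2)·0.9832^2·0.1825^2 = +0.096562
  k=3: (−1)^1·6.0000/(6)·0.9832^0·0.1825^4 = -0.001109
d^2_{-1,1}(0.367) = +0.096562 -0.001109 = +0.095454
|D^2_{-1,1}|² = |d^2_{-1,1}(β)|² = (+0.095454)² = 0.009111 (the z-rotation phases have unit modulus)

P=0.0091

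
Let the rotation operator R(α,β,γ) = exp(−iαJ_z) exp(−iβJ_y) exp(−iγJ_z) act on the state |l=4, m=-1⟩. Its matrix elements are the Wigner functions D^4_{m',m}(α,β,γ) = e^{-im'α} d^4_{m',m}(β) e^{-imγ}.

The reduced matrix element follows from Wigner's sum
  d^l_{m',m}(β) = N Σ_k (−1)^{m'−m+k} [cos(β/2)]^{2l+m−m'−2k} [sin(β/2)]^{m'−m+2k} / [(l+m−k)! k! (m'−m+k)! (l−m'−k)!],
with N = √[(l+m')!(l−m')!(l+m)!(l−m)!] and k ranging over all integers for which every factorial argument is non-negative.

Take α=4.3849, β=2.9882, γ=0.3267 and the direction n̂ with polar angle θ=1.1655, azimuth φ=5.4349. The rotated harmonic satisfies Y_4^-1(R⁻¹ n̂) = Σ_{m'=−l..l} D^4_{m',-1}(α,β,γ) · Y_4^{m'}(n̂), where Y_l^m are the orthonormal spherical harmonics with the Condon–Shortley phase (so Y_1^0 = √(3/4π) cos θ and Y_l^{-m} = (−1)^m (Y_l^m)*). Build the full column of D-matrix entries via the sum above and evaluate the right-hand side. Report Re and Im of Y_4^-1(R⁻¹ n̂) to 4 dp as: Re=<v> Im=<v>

Need the full column D^4_{m',-1} for m'=−4..4 at α=4.3849, β=2.9882, γ=0.3267.
cos(β/2)=0.076621, sin(β/2)=0.997060
d^4_{-4,-1}: single k=3 term ⇒ +0.000020;  D = +0.000011-0.000016i
d^4_{-3,-1}: k∈[2..3] ⇒ +0.000002 -0.000451 = -0.000449;  D = -0.000274-0.000356i
d^4_{-2,-1}: k∈[1..3] ⇒ +0.000000 -0.000056 +0.006269 = +0.006213;  D = -0.005881+0.002003i
d^4_{-1,-1}: k∈[0..3] ⇒ +0.000000 -0.000003 +0.001022 -0.057680 = -0.056661;  D = +0.000045+0.056661i
d^4_{0,-1}: k∈[0..3] ⇒ -0.000000 +0.000070 -0.011894 +0.335671 = +0.323847;  D = +0.306718+0.103929i
d^4_{1,-1}: k∈[0..3] ⇒ +0.000002 -0.001022 +0.086520 -0.976723 = -0.891223;  D = +0.542323-0.707222i
d^4_{2,-1}: k∈[0..2] ⇒ -0.000037 +0.009403 -0.318445 = -0.309079;  D = +0.171733+0.256978i
d^4_{3,-1}: k∈[0..1] ⇒ +0.000451 -0.045782 = -0.045332;  D = -0.043789+0.011725i
d^4_{4,-1}: single k=0 term ⇒ -0.003317;  D = +0.000218-0.003310i
Y_4^{m'}(θ=1.1655,φ=5.4349) and Σ D·Y over m':
  (+0.0000-0.0000i)·(-0.3057-0.0786i)  (-0.0003-0.0004i)·(-0.3168+0.2152i)  (-0.0059+0.0020i)·(-0.0031+0.0247i)  (+0.0000+0.0567i)·(-0.2167-0.2458i)  (+0.3067+0.1039i)·(-0.0865+0.0000i)  (+0.5423-0.7072i)·(+0.2167-0.2458i)  (+0.1717+0.2570i)·(-0.0031-0.0247i)  (-0.0438+0.0117i)·(+0.3168+0.2152i)  (+0.0002-0.0033i)·(-0.3057+0.0786i)
Y_4^-1(R⁻¹ n̂) = -0.079213-0.317693i

Re=-0.0792 Im=-0.3177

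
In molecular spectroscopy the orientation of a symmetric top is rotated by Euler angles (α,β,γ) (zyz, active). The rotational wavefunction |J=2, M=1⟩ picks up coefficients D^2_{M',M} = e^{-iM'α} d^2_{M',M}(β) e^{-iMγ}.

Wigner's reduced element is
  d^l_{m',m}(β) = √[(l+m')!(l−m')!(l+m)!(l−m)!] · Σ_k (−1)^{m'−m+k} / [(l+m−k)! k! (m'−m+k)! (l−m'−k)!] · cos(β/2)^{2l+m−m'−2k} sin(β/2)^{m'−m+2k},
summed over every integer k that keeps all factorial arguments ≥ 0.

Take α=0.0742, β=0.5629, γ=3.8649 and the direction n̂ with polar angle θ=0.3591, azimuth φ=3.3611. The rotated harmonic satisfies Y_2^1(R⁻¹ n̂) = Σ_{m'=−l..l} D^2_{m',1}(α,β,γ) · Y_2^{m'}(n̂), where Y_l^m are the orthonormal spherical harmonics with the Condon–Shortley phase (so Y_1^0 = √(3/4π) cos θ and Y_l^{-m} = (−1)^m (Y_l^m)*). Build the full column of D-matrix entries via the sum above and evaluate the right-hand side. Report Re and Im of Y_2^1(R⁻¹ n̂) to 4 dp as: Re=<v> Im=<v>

Re=-0.2944 Im=0.2282

Need the full column D^2_{m',1} for m'=−2..2 at α=0.0742, β=0.5629, γ=3.8649.
cos(β/2)=0.960654, sin(β/2)=0.277749
d^2_{-2,1}: single k=3 term ⇒ +0.041167;  D = -0.034549+0.022385i
d^2_{-1,1}: k∈[2..3] ⇒ +0.213580 -0.005951 = +0.207628;  D = -0.165402+0.125506i
d^2_{0,1}: k∈[1..2] ⇒ +0.603154 -0.050420 = +0.552735;  D = -0.414342+0.365837i
d^2_{1,1}: k∈[0..1] ⇒ +0.851662 -0.213580 = +0.638083;  D = -0.445696+0.456623i
d^2_{2,1}: single k=0 term ⇒ -0.492474;  D = +0.316917-0.376953i
Y_2^{m'}(θ=0.3591,φ=3.3611) and Σ D·Y over m':
  (-0.0345+0.0224i)·(+0.0432-0.0203i)  (-0.1654+0.1255i)·(-0.2481+0.0553i)  (-0.4143+0.3658i)·(+0.5139+0.0000i)  (-0.4457+0.4566i)·(+0.2481+0.0553i)  (+0.3169-0.3770i)·(+0.0432+0.0203i)
Y_2^1(R⁻¹ n̂) = -0.294405+0.228150i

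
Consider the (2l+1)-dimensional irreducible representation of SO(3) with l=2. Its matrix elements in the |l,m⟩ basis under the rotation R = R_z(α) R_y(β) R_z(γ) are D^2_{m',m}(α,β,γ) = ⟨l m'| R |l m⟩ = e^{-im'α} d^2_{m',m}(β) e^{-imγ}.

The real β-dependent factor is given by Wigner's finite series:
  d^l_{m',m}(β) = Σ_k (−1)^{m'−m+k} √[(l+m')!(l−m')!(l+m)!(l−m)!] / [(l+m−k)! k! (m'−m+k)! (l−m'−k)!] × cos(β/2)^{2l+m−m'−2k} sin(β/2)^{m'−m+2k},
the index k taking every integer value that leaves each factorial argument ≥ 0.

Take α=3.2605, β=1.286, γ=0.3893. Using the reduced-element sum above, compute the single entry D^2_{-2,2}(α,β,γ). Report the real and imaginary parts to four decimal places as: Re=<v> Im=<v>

D^2_{-2,2}(3.2605,1.286,0.3893) = e^{-i·-2·3.2605}·d^2_{-2,2}(1.286)·e^{-i·2·0.3893}. Compute d first:
Half-angle: c=0.800301, s=0.599599. N=√(1·24·24·1)=24.000000
The bounds max(0,m−m')=4 and min(l+m,l−m')=4 give 1 term
  k=4: (−1)^0·24.0000/(24)·0.8003^0·0.5996^4 = +0.129254
d^2_{-2,2}(1.286) = +0.129254
D = (+0.971855+0.235579i)·(+0.129254)·(+0.711897-0.702283i) = +0.110810-0.066541i

Re=0.1108 Im=-0.0665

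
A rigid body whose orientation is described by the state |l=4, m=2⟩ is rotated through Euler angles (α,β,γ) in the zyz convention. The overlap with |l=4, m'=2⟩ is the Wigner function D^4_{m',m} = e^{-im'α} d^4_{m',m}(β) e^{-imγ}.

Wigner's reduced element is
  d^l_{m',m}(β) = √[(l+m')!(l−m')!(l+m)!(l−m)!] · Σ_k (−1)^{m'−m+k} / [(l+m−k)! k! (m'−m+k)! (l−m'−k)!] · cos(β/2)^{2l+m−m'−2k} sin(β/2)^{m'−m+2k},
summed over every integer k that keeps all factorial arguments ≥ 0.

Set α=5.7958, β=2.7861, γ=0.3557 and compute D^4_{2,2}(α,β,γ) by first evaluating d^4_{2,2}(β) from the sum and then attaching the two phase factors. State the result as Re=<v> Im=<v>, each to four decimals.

Split into d^4_{2,2}(β=2.7861) × two z-phases.
Half-angle: c=0.176812, s=0.984245. N=√(720·2·720·2)=1440.000000
The bounds max(0,m−m')=0 and min(l+m,l−m')=2 give 3 terms
  k=0: (−1)^0·1440.0000/(1440)·0.1768^8·0.9842^0 = +0.000001
  k=1: (−1)^1·1440.0000/(120)·0.1768^6·0.9842^2 = -0.000355
  k=2: (−1)^2·1440.0000/(96)·0.1768^4·0.9842^4 = +0.013758
d^4_{2,2}(2.7861) = +0.000001 -0.000355 +0.013758 = +0.013404
D = (+0.561358+0.827573i)·(+0.013404)·(+0.757449-0.652895i) = +0.012941+0.003489i

Re=0.0129 Im=0.0035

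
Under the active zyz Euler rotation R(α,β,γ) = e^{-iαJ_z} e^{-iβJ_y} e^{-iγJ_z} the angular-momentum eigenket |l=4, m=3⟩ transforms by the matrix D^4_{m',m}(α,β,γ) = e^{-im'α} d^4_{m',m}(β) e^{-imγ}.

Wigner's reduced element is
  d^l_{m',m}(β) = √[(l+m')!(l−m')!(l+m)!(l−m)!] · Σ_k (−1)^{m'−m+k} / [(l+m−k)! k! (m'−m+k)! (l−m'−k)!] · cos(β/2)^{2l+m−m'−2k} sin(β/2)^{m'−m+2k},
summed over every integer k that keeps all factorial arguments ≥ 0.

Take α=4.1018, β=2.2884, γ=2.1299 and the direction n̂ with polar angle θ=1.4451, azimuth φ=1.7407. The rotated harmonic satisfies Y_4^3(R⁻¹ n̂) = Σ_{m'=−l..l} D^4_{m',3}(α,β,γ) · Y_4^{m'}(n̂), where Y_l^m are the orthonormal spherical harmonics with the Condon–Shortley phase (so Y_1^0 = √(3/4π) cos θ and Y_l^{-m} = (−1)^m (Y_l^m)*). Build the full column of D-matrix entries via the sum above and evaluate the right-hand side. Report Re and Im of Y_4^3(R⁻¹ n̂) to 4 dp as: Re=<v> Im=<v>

Need the full column D^4_{m',3} for m'=−4..4 at α=4.1018, β=2.2884, γ=2.1299.
cos(β/2)=0.413775, sin(β/2)=0.910379
d^4_{-4,3}: single k=7 term ⇒ +0.606549;  D = -0.503086-0.338831i
d^4_{-3,3}: k∈[6..7] ⇒ +0.682276 -0.471823 = +0.210453;  D = +0.196402-0.075609i
d^4_{-2,3}: k∈[5..6] ⇒ +0.497266 -0.802388 = -0.305123;  D = +0.073448-0.296151i
d^4_{-1,3}: k∈[4..5] ⇒ +0.266357 -0.773628 = -0.507271;  D = +0.333381+0.382337i
d^4_{0,3}: k∈[3..4] ⇒ +0.108280 -0.524164 = -0.415884;  D = -0.413527+0.044214i
d^4_{1,3}: k∈[2..3] ⇒ +0.033014 -0.266357 = -0.233343;  D = +0.112704-0.204320i
d^4_{2,3}: k∈[1..2] ⇒ +0.007073 -0.102724 = -0.095650;  D = +0.042132+0.085871i
d^4_{3,3}: k∈[0..1] ⇒ +0.000859 -0.029116 = -0.028256;  D = -0.027920-0.004347i
d^4_{4,3}: single k=0 term ⇒ -0.005347;  D = +0.003703-0.003857i
Y_4^{m'}(θ=1.4451,φ=1.7407) and Σ D·Y over m':
  (-0.5031-0.3388i)·(+0.3335-0.2695i)  (+0.1964-0.0756i)·(+0.0748+0.1338i)  (+0.0734-0.2962i)·(+0.2763-0.0977i)  (+0.3334+0.3823i)·(+0.0288+0.1676i)  (-0.4135+0.0442i)·(+0.2684+0.0000i)  (+0.1127-0.2043i)·(-0.0288+0.1676i)  (+0.0421+0.0859i)·(+0.2763+0.0977i)  (-0.0279-0.0043i)·(-0.0748+0.1338i)  (+0.0037-0.0039i)·(+0.3335+0.2695i)
Y_4^3(R⁻¹ n̂) = -0.369184+0.081830i

Re=-0.3692 Im=0.0818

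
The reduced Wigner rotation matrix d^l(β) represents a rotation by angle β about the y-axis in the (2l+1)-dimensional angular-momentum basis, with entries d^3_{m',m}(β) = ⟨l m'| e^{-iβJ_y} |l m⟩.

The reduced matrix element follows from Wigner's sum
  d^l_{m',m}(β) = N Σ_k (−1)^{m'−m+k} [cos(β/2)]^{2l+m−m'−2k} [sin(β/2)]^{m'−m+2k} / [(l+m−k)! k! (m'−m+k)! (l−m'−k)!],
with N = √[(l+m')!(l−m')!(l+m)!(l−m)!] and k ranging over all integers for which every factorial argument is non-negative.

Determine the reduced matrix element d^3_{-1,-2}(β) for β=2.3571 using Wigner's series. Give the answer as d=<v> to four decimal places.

d=0.2549

d^3_{-1,-2}(β=2.3571) via Wigner's sum:
With c≡cos(β/2)=0.382265 and s≡sin(β/2)=0.924053, N=[2·24·1·120]^{1/2}=75.894664
k: max(0,(-2)−(-1))=0 … min(3+(-2),3−(-1))=1
  k=0: (−1)^1·75.8947/(24)·0.3823^5·0.9241^1 = -0.023852
  k=1: (−1)^2·75.8947/(12)·0.3823^3·0.9241^3 = +0.278750
d^3_{-1,-2}(2.3571) = -0.023852 +0.278750 = +0.254898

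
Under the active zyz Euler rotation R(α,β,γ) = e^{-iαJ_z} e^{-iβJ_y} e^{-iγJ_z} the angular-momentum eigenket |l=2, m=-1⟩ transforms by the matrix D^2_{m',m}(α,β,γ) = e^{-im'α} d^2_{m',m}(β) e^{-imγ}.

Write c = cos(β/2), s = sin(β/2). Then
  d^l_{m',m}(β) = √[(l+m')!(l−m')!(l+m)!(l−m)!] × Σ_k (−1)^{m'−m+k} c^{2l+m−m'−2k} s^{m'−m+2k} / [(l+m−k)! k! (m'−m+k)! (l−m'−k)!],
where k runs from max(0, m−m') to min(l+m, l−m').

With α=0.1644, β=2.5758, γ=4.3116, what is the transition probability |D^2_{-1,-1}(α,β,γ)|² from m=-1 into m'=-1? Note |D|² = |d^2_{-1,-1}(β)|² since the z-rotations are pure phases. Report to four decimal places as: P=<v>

P=0.0439

D^2_{-1,-1}(0.1644,2.5758,4.3116) = e^{-i·-1·0.1644}·d^2_{-1,-1}(2.5758)·e^{-i·-1·4.3116}. Compute d first:
c=cos(2.5758/2)=0.279138, s=sin(2.5758/2)=0.960251; N=√[1·6·1·6]=6.000000
Admissible k: 0..1 (factorial args all ≥0)
  k=0: (−1)^0·6.0000/(6)·0.2791^4·0.9603^0 = +0.006071
  k=1: (−1)^1·6.0000/(2)·0.2791^2·0.9603^2 = -0.215540
d^2_{-1,-1}(2.5758) = +0.006071 -0.215540 = -0.209469
|D^2_{-1,-1}|² = |d^2_{-1,-1}(β)|² = (-0.209469)² = 0.043877 (the z-rotation phases have unit modulus)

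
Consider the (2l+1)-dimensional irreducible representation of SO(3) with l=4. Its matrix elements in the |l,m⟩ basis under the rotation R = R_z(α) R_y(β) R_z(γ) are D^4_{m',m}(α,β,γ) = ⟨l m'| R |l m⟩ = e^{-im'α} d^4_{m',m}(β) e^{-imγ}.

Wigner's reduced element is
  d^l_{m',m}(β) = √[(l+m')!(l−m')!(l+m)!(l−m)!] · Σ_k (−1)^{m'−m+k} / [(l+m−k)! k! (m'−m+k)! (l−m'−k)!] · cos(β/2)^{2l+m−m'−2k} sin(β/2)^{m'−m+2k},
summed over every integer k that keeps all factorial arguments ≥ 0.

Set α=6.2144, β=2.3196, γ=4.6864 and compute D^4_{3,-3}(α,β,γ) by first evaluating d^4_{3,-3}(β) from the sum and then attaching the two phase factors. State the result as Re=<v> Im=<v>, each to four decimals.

Split into d^4_{3,-3}(β=2.3196) × two z-phases.
With c≡cos(β/2)=0.399523 and s≡sin(β/2)=0.916723, N=[5040·1·1·5040]^{1/2}=5040.000000
Admissible k: 0..1 (factorial args all ≥0)
  k=0: (−1)^6·5040.0000/(720)·0.3995^2·0.9167^6 = +0.663148
  k=1: (−1)^7·5040.0000/(5040)·0.3995^0·0.9167^8 = -0.498776
d^4_{3,-3}(2.3196) = +0.663148 -0.498776 = +0.164372
Phases: e^{-i·(3)·6.2144}=+0.978784+0.204895i, e^{-i·(-3)·4.6864}=+0.077888+0.996962i ⇒ D=-0.021046+0.163019i

Re=-0.0210 Im=0.1630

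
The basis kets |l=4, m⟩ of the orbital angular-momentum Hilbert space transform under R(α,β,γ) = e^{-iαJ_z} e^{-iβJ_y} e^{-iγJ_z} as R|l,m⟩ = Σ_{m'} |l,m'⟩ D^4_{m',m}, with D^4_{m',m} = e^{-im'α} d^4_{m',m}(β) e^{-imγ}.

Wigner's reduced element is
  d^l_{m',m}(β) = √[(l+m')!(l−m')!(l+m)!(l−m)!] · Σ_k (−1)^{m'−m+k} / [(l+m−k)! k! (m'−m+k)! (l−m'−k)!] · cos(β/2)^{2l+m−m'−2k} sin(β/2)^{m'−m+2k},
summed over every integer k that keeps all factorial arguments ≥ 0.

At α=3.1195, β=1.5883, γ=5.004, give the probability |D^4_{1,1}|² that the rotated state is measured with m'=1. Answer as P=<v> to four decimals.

First d^4_{1,1}(β=1.5883), then the phase factors e^{-i(1)α} and e^{-i(1)γ}:
Half-angle: c=0.700891, s=0.713268. N=√(120·6·120·6)=720.000000
The bounds max(0,m−m')=0 and min(l+m,l−m')=3 give 4 terms
  k=0: (−1)^0·720.0000/(720)·0.7009^8·0.7133^0 = +0.058238
  k=1: (−1)^1·720.0000/(48)·0.7009^6·0.7133^2 = -0.904692
  k=2: (−1)^2·720.0000/(24)·0.7009^4·0.7133^4 = +1.873851
  k=3: (−1)^3·720.0000/(72)·0.7009^2·0.7133^6 = -0.646872
d^4_{1,1}(1.5883) = +0.058238 -0.904692 +1.873851 -0.646872 = +0.380525
|D^4_{1,1}|² = |d^4_{1,1}(β)|² = (+0.380525)² = 0.144799 (the z-rotation phases have unit modulus)

P=0.1448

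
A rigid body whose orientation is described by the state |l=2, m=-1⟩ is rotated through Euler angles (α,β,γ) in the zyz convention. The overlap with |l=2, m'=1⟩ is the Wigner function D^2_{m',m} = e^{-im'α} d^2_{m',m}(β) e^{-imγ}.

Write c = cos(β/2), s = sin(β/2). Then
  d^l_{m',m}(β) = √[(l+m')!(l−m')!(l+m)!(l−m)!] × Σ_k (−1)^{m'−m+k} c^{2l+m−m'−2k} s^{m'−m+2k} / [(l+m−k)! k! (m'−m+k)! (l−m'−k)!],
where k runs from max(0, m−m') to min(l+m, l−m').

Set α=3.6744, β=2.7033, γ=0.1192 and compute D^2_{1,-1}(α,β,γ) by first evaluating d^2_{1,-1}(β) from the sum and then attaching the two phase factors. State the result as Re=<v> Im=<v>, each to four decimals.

Re=0.7075 Im=-0.3105

D^2_{1,-1}(3.6744,2.7033,0.1192) = e^{-i·1·3.6744}·d^2_{1,-1}(2.7033)·e^{-i·-1·0.1192}. Compute d first:
c=cos(2.7033/2)=0.217396, s=sin(2.7033/2)=0.976083; N=√[6·1·1·6]=6.000000
k∈{0,1} keeps every argument non-negative
  k=0: (−1)^2·6.0000/(2)·0.2174^2·0.9761^2 = +0.135083
  k=1: (−1)^3·6.0000/(6)·0.2174^0·0.9761^4 = -0.907711
d^2_{1,-1}(2.7033) = +0.135083 -0.907711 = -0.772628
D = (-0.861384+0.507954i)·(-0.772628)·(+0.992904+0.118918i) = +0.707478-0.310531i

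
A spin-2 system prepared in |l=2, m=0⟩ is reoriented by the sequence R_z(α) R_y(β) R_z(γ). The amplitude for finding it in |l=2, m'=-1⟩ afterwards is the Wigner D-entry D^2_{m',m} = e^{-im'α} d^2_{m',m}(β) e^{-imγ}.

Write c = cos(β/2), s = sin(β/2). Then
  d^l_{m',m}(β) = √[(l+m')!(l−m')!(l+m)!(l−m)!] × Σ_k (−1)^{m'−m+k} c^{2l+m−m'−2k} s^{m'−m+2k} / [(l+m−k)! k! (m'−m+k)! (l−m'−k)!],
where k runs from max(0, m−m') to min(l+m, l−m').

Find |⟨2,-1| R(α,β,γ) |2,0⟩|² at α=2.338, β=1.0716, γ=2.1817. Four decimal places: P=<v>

P=0.2650

D^2_{-1,0}(2.338,1.0716,2.1817) = e^{-i·-1·2.338}·d^2_{-1,0}(1.0716)·e^{-i·0·2.1817}. Compute d first:
Half-angle: c=0.859860, s=0.510529. N=√(1·6·2·2)=4.898979
The bounds max(0,m−m')=1 and min(l+m,l−m')=2 give 2 terms
  k=1: (−1)^0·4.8990/(2)·0.8599^3·0.5105^1 = +0.795024
  k=2: (−1)^1·4.8990/(2)·0.8599^1·0.5105^3 = -0.280263
d^2_{-1,0}(1.0716) = +0.795024 -0.280263 = +0.514761
|D^2_{-1,0}|² = |d^2_{-1,0}(β)|² = (+0.514761)² = 0.264979 (the z-rotation phases have unit modulus)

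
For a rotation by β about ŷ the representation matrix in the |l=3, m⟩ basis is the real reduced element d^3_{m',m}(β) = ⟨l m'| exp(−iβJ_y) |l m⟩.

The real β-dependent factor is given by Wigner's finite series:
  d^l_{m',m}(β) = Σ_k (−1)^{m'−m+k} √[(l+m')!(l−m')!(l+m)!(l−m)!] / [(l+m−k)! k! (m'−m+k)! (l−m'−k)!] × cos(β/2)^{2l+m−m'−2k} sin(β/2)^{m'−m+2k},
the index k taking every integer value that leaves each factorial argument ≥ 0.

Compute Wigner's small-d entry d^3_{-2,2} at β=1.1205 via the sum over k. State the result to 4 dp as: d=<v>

d^3_{-2,2}(β=1.1205) via Wigner's sum:
Half-angle: c=0.847122, s=0.531398. N=√(1·120·120·1)=120.000000
Admissible k: 4..5 (factorial args all ≥0)
  k=4: (−1)^0·120.0000/(24)·0.8471^2·0.5314^4 = +0.286116
  k=5: (−1)^1·120.0000/(120)·0.8471^0·0.5314^6 = -0.022517
d^3_{-2,2}(1.1205) = +0.286116 -0.022517 = +0.263598

d=0.2636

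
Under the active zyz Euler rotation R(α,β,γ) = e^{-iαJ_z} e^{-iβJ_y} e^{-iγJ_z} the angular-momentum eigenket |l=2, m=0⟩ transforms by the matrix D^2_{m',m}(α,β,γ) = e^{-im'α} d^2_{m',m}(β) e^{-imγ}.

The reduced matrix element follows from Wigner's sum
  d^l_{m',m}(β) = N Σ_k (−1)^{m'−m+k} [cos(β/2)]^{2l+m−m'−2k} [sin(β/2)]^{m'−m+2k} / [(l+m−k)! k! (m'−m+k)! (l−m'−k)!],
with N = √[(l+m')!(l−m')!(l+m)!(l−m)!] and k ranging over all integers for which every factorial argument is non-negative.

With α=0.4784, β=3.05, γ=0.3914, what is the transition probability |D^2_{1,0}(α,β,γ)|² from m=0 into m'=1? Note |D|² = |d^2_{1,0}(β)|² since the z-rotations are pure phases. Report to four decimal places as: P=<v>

P=0.0124

Split into d^2_{1,0}(β=3.05) × two z-phases.
With c≡cos(β/2)=0.045780 and s≡sin(β/2)=0.998952, N=[6·1·2·2]^{1/2}=4.898979
Admissible k: 0..1 (factorial args all ≥0)
  k=0: (−1)^1·4.8990/(2)·0.0458^3·0.9990^1 = -0.000235
  k=1: (−1)^2·4.8990/(2)·0.0458^1·0.9990^3 = +0.111786
d^2_{1,0}(3.05) = -0.000235 +0.111786 = +0.111551
|D^2_{1,0}|² = |d^2_{1,0}(β)|² = (+0.111551)² = 0.012444 (the z-rotation phases have unit modulus)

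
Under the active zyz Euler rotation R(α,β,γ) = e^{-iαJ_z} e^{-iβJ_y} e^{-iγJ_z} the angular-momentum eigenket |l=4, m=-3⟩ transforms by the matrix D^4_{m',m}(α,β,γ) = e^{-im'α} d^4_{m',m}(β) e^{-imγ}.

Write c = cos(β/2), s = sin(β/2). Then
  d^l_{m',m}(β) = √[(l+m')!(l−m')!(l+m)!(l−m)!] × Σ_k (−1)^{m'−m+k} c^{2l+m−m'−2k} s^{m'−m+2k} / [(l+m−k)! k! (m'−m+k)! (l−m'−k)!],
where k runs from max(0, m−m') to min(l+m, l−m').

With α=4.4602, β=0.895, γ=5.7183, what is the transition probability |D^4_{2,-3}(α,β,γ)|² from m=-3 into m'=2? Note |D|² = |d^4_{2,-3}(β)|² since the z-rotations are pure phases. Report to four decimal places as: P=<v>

P=0.0133

First d^4_{2,-3}(β=0.895), then the phase factors e^{-i(2)α} and e^{-i(-3)γ}:
Half-angle: c=0.901532, s=0.432713. N=√(720·2·1·5040)=2693.993318
Admissible k: 0..1 (factorial args all ≥0)
  k=0: (−1)^5·2693.9933/(240)·0.9015^3·0.4327^5 = -0.124775
  k=1: (−1)^6·2693.9933/(720)·0.9015^1·0.4327^7 = +0.009582
d^4_{2,-3}(0.895) = -0.124775 +0.009582 = -0.115193
|D^4_{2,-3}|² = |d^4_{2,-3}(β)|² = (-0.115193)² = 0.013270 (the z-rotation phases have unit modulus)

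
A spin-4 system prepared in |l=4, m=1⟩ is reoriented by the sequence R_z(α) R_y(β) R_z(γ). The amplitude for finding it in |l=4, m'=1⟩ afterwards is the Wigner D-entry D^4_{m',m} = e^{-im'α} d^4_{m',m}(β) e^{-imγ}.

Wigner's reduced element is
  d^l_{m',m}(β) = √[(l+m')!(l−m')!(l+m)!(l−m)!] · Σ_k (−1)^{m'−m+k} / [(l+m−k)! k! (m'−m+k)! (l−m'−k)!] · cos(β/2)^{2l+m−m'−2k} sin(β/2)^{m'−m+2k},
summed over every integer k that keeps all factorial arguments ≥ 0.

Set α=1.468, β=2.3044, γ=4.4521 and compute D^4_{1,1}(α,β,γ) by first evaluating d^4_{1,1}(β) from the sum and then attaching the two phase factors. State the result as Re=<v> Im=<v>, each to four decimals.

Re=-0.4171 Im=-0.1585

First d^4_{1,1}(β=2.3044), then the phase factors e^{-i(1)α} and e^{-i(1)γ}:
c=cos(2.3044/2)=0.406478, s=sin(2.3044/2)=0.913660; N=√[120·6·120·6]=720.000000
k∈{0,1,2,3} keeps every argument non-negative
  k=0: (−1)^0·720.0000/(720)·0.4065^8·0.9137^0 = +0.000745
  k=1: (−1)^1·720.0000/(48)·0.4065^6·0.9137^2 = -0.056479
  k=2: (−1)^2·720.0000/(24)·0.4065^4·0.9137^4 = +0.570703
  k=3: (−1)^3·720.0000/(72)·0.4065^2·0.9137^6 = -0.961133
d^4_{1,1}(2.3044) = +0.000745 -0.056479 +0.570703 -0.961133 = -0.446164
D = (+0.102615-0.994721i)·(-0.446164)·(-0.257360+0.966316i) = -0.417076-0.158460i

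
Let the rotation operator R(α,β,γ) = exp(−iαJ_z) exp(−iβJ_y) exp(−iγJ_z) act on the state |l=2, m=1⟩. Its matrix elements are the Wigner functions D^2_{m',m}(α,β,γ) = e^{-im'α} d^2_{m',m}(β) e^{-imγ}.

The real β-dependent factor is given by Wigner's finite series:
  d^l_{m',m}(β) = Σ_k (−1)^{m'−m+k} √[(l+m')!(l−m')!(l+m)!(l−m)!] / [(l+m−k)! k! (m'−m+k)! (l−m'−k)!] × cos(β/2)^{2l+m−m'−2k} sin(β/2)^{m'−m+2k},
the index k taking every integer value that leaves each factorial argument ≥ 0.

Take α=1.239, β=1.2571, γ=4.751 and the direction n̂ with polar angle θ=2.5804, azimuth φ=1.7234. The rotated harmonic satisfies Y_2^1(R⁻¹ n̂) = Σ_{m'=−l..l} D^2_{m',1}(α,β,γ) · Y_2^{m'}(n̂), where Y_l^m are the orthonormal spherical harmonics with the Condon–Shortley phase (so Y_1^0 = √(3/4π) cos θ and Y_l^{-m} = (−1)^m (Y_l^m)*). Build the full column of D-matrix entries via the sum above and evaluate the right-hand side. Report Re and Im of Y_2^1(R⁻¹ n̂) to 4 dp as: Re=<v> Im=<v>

Need the full column D^2_{m',1} for m'=−2..2 at α=1.239, β=1.2571, γ=4.751.
cos(β/2)=0.808881, sin(β/2)=0.587972
d^2_{-2,1}: single k=3 term ⇒ +0.328841;  D = -0.212399-0.251044i
d^2_{-1,1}: k∈[2..3] ⇒ +0.678585 -0.119517 = +0.559069;  D = -0.521153+0.202380i
d^2_{0,1}: k∈[1..2] ⇒ +0.762231 -0.402746 = +0.359485;  D = +0.013877+0.359217i
d^2_{1,1}: k∈[0..1] ⇒ +0.428093 -0.678585 = -0.250492;  D = -0.239803-0.072393i
d^2_{2,1}: single k=0 term ⇒ -0.622359;  D = -0.364131+0.504717i
Y_2^{m'}(θ=2.5804,φ=1.7234) and Σ D·Y over m':
  (-0.2124-0.2510i)·(-0.1043+0.0329i)  (-0.5212+0.2024i)·(+0.0529+0.3440i)  (+0.0139+0.3592i)·(+0.3628+0.0000i)  (-0.2398-0.0724i)·(-0.0529+0.3440i)  (-0.3641+0.5047i)·(-0.1043-0.0329i)
Y_2^1(R⁻¹ n̂) = +0.030433-0.138421i

Re=0.0304 Im=-0.1384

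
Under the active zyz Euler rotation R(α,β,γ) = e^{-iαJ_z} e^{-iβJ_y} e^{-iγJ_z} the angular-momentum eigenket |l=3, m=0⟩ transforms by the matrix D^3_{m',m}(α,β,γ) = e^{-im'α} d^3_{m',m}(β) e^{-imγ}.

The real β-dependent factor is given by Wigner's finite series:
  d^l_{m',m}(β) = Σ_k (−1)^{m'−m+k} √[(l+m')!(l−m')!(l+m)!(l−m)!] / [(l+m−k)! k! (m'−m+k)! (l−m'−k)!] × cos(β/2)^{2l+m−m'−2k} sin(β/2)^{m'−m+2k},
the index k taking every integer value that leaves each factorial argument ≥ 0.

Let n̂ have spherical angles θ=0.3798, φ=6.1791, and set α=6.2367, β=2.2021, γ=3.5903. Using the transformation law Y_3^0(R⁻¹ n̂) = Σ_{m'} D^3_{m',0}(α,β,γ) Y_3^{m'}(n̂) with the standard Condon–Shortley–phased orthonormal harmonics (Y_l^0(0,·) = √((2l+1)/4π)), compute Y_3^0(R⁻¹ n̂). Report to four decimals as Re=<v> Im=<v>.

Need the full column D^3_{m',0} for m'=−3..3 at α=6.2367, β=2.2021, γ=3.5903.
cos(β/2)=0.452660, sin(β/2)=0.891683
d^3_{-3,0}: single k=3 term ⇒ +0.294079;  D = +0.291224-0.040878i
d^3_{-2,0}: k∈[2..3] ⇒ +0.182840 -0.709492 = -0.526652;  D = -0.524377+0.048893i
d^3_{-1,0}: k∈[1..3] ⇒ +0.058703 -0.683377 +0.883925 = +0.259252;  D = +0.258972-0.012047i
d^3_{0,0}: k∈[0..3] ⇒ +0.008603 -0.300436 +1.165814 -0.502647 = +0.371333;  D = +0.371333+0.000000i
d^3_{1,0}: k∈[0..2] ⇒ -0.058703 +0.683377 -0.883925 = -0.259252;  D = -0.258972-0.012047i
d^3_{2,0}: k∈[0..1] ⇒ +0.182840 -0.709492 = -0.526652;  D = -0.524377-0.048893i
d^3_{3,0}: single k=0 term ⇒ -0.294079;  D = -0.291224-0.040878i
Y_3^{m'}(θ=0.3798,φ=6.1791) and Σ D·Y over m':
  (+0.2912-0.0409i)·(+0.0202+0.0065i)  (-0.5244+0.0489i)·(+0.1276+0.0270i)  (+0.2590-0.0120i)·(+0.3948+0.0412i)  (+0.3713+0.0000i)·(+0.4550+0.0000i)  (-0.2590-0.0120i)·(-0.3948+0.0412i)  (-0.5244-0.0489i)·(+0.1276-0.0270i)  (-0.2912-0.0409i)·(-0.0202+0.0065i)
Y_3^0(R⁻¹ n̂) = +0.250232+0.000000i

Re=0.2502 Im=0.0000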